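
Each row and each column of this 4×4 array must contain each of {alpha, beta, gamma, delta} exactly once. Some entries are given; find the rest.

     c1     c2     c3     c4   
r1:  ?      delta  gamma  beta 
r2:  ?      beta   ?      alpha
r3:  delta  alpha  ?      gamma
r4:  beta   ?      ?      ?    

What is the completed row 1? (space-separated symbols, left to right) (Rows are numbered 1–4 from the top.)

alpha delta gamma beta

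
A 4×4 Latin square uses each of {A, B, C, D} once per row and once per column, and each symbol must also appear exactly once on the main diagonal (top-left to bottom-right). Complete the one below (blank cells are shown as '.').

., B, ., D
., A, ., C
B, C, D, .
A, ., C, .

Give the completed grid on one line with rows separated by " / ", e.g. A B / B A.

(r1,c1) = C
(r1,c3) = A
(r2,c1) = D
(r2,c3) = B
(r3,c4) = A
(r4,c2) = D
(r4,c4) = B

C B A D / D A B C / B C D A / A D C B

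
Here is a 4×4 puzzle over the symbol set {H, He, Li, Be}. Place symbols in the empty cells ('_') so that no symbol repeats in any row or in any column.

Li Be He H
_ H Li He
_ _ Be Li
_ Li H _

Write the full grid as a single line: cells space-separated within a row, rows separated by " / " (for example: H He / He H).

Cell (r2,c1): row 2 has {H,He,Li}; column 1 has {Li} → Be.
Cell (r3,c2): row 3 has {Li,Be}; column 2 has {H,Li,Be} → He.
Cell (r4,c1): row 4 has {H,Li}; column 1 has {Li,Be} → He.
Cell (r4,c4): row 4 has {H,He,Li}; column 4 has {H,He,Li} → Be.
Cell (r3,c1): row 3 has {He,Li,Be}; column 1 has {He,Li,Be} → H.

Li Be He H / Be H Li He / H He Be Li / He Li H Be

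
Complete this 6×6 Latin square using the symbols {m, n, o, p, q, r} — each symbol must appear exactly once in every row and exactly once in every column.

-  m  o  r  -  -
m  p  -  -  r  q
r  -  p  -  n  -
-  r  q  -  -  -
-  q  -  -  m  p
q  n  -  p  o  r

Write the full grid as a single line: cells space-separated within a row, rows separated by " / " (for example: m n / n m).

p m o r q n / m p n o r q / r o p q n m / n r q m p o / o q r n m p / q n m p o r

Cell (r1,c6): row 1 has {m,o,r}; column 6 has {p,q,r} → n.
Cell (r2,c3): row 2 has {m,p,q,r}; column 3 has {o,p,q} → n.
Cell (r2,c4): row 2 has {m,n,p,q,r}; column 4 has {p,r} → o.
Cell (r3,c2): row 3 has {n,p,r}; column 2 has {m,n,p,q,r} → o.
Cell (r3,c6): row 3 has {n,o,p,r}; column 6 has {n,p,q,r} → m.
Cell (r4,c5): row 4 has {q,r}; column 5 has {m,n,o,r} → p.
Cell (r4,c6): row 4 has {p,q,r}; column 6 has {m,n,p,q,r} → o.
Cell (r5,c3): row 5 has {m,p,q}; column 3 has {n,o,p,q} → r.
Cell (r5,c4): row 5 has {m,p,q,r}; column 4 has {o,p,r} → n.
Cell (r6,c3): row 6 has {n,o,p,q,r}; column 3 has {n,o,p,q,r} → m.
Cell (r1,c1): row 1 has {m,n,o,r}; column 1 has {m,q,r} → p.
Cell (r1,c5): row 1 has {m,n,o,p,r}; column 5 has {m,n,o,p,r} → q.
Cell (r3,c4): row 3 has {m,n,o,p,r}; column 4 has {n,o,p,r} → q.
Cell (r4,c1): row 4 has {o,p,q,r}; column 1 has {m,p,q,r} → n.
Cell (r4,c4): row 4 has {n,o,p,q,r}; column 4 has {n,o,p,q,r} → m.
Cell (r5,c1): row 5 has {m,n,p,q,r}; column 1 has {m,n,p,q,r} → o.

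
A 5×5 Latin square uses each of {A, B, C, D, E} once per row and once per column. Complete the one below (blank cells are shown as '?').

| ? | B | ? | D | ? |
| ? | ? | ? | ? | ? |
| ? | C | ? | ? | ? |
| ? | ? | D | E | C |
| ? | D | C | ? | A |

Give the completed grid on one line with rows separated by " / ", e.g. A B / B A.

C B A D E / A E B C D / D C E A B / B A D E C / E D C B A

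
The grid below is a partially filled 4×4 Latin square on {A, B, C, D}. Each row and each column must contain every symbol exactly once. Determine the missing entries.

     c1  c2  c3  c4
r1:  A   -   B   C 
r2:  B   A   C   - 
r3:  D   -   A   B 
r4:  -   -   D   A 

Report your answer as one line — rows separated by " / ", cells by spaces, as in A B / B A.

row 1 has {A,B,C}; column 2 has {A} — only D is left for (r1,c2).
row 2 has {A,B,C}; column 4 has {A,B,C} — only D is left for (r2,c4).
row 3 has {A,B,D}; column 2 has {A,D} — only C is left for (r3,c2).
row 4 has {A,D}; column 1 has {A,B,D} — only C is left for (r4,c1).
row 4 has {A,C,D}; column 2 has {A,C,D} — only B is left for (r4,c2).

A D B C / B A C D / D C A B / C B D A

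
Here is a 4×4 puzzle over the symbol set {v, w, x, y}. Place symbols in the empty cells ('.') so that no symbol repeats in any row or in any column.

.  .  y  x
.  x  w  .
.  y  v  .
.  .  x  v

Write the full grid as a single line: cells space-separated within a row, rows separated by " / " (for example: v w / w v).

(r2,c4): row 2 has {w,x}; column 4 has {v,x}, so it must be y.
(r3,c4): row 3 has {v,y}; column 4 has {v,x,y}, so it must be w.
(r4,c2): row 4 has {v,x}; column 2 has {x,y}, so it must be w.
(r1,c2): row 1 has {x,y}; column 2 has {w,x,y}, so it must be v.
(r2,c1): row 2 has {w,x,y}; column 1 is empty so far, so it must be v.
(r3,c1): row 3 has {v,w,y}; column 1 has {v}, so it must be x.
(r4,c1): row 4 has {v,w,x}; column 1 has {v,x}, so it must be y.
(r1,c1): row 1 has {v,x,y}; column 1 has {v,x,y}, so it must be w.

w v y x / v x w y / x y v w / y w x v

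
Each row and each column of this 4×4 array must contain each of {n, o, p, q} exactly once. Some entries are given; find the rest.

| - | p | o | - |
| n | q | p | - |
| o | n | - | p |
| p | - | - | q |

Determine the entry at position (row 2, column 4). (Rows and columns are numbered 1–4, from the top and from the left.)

o

(r1,c1) = q
(r1,c4) = n
(r2,c4) = o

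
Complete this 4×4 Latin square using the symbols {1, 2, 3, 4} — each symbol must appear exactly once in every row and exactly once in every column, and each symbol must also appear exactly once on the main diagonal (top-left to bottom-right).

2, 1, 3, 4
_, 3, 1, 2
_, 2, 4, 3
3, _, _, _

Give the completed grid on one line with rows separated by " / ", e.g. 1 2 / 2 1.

2 1 3 4 / 4 3 1 2 / 1 2 4 3 / 3 4 2 1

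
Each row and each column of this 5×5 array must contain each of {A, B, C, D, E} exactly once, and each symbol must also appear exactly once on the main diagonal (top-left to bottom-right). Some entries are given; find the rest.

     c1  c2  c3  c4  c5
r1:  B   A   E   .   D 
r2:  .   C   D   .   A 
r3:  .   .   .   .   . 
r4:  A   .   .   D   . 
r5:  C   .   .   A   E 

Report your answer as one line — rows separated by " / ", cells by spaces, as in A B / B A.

B A E C D / E C D B A / D B A E C / A E C D B / C D B A E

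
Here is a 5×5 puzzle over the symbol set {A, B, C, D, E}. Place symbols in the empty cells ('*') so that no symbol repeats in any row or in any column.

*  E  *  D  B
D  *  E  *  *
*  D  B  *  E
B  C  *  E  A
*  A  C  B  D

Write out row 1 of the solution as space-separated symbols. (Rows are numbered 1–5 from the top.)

C E A D B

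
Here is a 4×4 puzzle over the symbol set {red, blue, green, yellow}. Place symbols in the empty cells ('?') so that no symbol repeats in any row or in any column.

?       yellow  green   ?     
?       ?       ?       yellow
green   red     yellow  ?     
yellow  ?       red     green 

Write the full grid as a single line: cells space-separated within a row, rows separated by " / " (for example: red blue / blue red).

row 2 has {yellow}; column 3 has {red,green,yellow} — only blue is left for (r2,c3).
row 3 has {red,green,yellow}; column 4 has {green,yellow} — only blue is left for (r3,c4).
row 4 has {red,green,yellow}; column 2 has {red,yellow} — only blue is left for (r4,c2).
row 1 has {green,yellow}; column 4 has {blue,green,yellow} — only red is left for (r1,c4).
row 2 has {blue,yellow}; column 1 has {green,yellow} — only red is left for (r2,c1).
row 2 has {red,blue,yellow}; column 2 has {red,blue,yellow} — only green is left for (r2,c2).
row 1 has {red,green,yellow}; column 1 has {red,green,yellow} — only blue is left for (r1,c1).

blue yellow green red / red green blue yellow / green red yellow blue / yellow blue red green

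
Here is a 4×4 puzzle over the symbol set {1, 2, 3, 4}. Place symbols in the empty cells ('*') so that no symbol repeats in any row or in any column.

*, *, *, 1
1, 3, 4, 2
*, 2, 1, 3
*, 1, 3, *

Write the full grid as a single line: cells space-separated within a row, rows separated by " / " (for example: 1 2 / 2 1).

3 4 2 1 / 1 3 4 2 / 4 2 1 3 / 2 1 3 4

(r1,c2) = 4
(r1,c3) = 2
(r3,c1) = 4
(r4,c1) = 2
(r4,c4) = 4
(r1,c1) = 3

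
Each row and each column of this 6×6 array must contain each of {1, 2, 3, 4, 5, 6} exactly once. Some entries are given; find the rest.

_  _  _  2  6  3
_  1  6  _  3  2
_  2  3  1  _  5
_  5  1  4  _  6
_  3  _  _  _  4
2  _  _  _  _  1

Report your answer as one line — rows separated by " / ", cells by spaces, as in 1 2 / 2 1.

1 4 5 2 6 3 / 4 1 6 5 3 2 / 6 2 3 1 4 5 / 3 5 1 4 2 6 / 5 3 2 6 1 4 / 2 6 4 3 5 1

(r1,c2): row 1 has {2,3,6}; column 2 has {1,2,3,5}, so it must be 4.
(r1,c3): row 1 has {2,3,4,6}; column 3 has {1,3,6}, so it must be 5.
(r2,c4): row 2 has {1,2,3,6}; column 4 has {1,2,4}, so it must be 5.
(r3,c5): row 3 has {1,2,3,5}; column 5 has {3,6}, so it must be 4.
(r4,c1): row 4 has {1,4,5,6}; column 1 has {2}, so it must be 3.
(r4,c5): row 4 has {1,3,4,5,6}; column 5 has {3,4,6}, so it must be 2.
(r5,c3): row 5 has {3,4}; column 3 has {1,3,5,6}, so it must be 2.
(r5,c4): row 5 has {2,3,4}; column 4 has {1,2,4,5}, so it must be 6.
(r6,c2): row 6 has {1,2}; column 2 has {1,2,3,4,5}, so it must be 6.
(r6,c3): row 6 has {1,2,6}; column 3 has {1,2,3,5,6}, so it must be 4.
(r6,c4): row 6 has {1,2,4,6}; column 4 has {1,2,4,5,6}, so it must be 3.
(r6,c5): row 6 has {1,2,3,4,6}; column 5 has {2,3,4,6}, so it must be 5.
(r1,c1): row 1 has {2,3,4,5,6}; column 1 has {2,3}, so it must be 1.
(r2,c1): row 2 has {1,2,3,5,6}; column 1 has {1,2,3}, so it must be 4.
(r3,c1): row 3 has {1,2,3,4,5}; column 1 has {1,2,3,4}, so it must be 6.
(r5,c1): row 5 has {2,3,4,6}; column 1 has {1,2,3,4,6}, so it must be 5.
(r5,c5): row 5 has {2,3,4,5,6}; column 5 has {2,3,4,5,6}, so it must be 1.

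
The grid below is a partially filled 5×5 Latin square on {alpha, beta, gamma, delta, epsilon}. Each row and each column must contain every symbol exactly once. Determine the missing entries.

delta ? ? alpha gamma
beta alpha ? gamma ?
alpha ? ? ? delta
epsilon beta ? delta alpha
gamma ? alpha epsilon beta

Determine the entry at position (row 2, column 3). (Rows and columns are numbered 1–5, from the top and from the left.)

delta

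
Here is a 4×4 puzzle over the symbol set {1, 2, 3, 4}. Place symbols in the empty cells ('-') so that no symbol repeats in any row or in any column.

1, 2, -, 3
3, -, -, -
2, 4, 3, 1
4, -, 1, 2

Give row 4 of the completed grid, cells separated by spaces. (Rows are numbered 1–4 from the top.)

4 3 1 2

Cell (r1,c3): row 1 has {1,2,3}; column 3 has {1,3} → 4.
Cell (r2,c2): row 2 has {3}; column 2 has {2,4} → 1.
Cell (r2,c3): row 2 has {1,3}; column 3 has {1,3,4} → 2.
Cell (r2,c4): row 2 has {1,2,3}; column 4 has {1,2,3} → 4.
Cell (r4,c2): row 4 has {1,2,4}; column 2 has {1,2,4} → 3.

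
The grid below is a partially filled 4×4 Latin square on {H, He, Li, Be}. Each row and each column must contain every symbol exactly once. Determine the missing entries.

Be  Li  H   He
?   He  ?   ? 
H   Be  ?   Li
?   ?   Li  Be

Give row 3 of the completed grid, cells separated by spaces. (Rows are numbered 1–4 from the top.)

H Be He Li

Cell (r2,c1): row 2 has {He}; column 1 has {H,Be} → Li.
Cell (r2,c3): row 2 has {He,Li}; column 3 has {H,Li} → Be.
Cell (r2,c4): row 2 has {He,Li,Be}; column 4 has {He,Li,Be} → H.
Cell (r3,c3): row 3 has {H,Li,Be}; column 3 has {H,Li,Be} → He.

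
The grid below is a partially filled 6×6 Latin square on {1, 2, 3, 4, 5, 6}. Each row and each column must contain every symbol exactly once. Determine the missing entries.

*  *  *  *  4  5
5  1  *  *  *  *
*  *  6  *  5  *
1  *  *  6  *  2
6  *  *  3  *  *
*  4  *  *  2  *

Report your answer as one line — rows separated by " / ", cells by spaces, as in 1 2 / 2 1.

(r4,c5) = 3
(r5,c5) = 1
(r5,c6) = 4
(r6,c1) = 3
(r1,c1) = 2
(r1,c4) = 1
(r2,c5) = 6
(r2,c6) = 3
(r3,c1) = 4
(r3,c4) = 2
(r3,c6) = 1
(r4,c2) = 5
(r4,c3) = 4
(r5,c2) = 2
(r5,c3) = 5
(r6,c3) = 1
(r6,c4) = 5
(r6,c6) = 6
(r1,c3) = 3
(r2,c3) = 2
(r2,c4) = 4
(r3,c2) = 3
(r1,c2) = 6

2 6 3 1 4 5 / 5 1 2 4 6 3 / 4 3 6 2 5 1 / 1 5 4 6 3 2 / 6 2 5 3 1 4 / 3 4 1 5 2 6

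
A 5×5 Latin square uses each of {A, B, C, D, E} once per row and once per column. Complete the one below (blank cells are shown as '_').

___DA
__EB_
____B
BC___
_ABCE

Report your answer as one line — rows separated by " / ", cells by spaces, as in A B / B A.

E B C D A / A D E B C / C E D A B / B C A E D / D A B C E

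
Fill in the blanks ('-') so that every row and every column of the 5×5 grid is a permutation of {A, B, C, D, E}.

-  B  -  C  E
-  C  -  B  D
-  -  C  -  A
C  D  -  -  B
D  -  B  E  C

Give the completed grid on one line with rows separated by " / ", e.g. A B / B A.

A B D C E / E C A B D / B E C D A / C D E A B / D A B E C

(r1,c1) = A
(r1,c3) = D
(r2,c1) = E
(r2,c3) = A
(r3,c1) = B
(r3,c2) = E
(r3,c4) = D
(r4,c3) = E
(r4,c4) = A
(r5,c2) = A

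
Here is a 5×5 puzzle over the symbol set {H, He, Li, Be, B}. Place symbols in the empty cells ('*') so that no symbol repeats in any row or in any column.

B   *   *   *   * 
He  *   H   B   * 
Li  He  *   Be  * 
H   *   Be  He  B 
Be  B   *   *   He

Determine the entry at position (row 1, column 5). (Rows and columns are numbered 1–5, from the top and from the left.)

(r3,c3) = B
(r3,c5) = H
(r4,c2) = Li
(r5,c3) = Li
(r5,c4) = H
(r1,c3) = He
(r1,c4) = Li
(r1,c5) = Be

Be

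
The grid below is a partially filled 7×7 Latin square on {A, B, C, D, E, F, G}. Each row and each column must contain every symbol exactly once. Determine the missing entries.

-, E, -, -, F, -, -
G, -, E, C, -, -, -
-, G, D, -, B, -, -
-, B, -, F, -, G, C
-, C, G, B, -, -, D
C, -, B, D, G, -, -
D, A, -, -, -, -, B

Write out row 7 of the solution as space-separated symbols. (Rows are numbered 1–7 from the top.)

D A F G C E B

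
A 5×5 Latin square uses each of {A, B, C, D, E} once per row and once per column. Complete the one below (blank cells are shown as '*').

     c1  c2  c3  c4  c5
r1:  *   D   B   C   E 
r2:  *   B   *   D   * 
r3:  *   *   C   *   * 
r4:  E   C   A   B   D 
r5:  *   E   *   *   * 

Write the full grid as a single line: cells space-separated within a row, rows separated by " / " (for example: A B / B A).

A D B C E / C B E D A / D A C E B / E C A B D / B E D A C

(r1,c1): row 1 has {B,C,D,E}; column 1 has {E}, so it must be A.
(r2,c1): row 2 has {B,D}; column 1 has {A,E}, so it must be C.
(r2,c3): row 2 has {B,C,D}; column 3 has {A,B,C}, so it must be E.
(r2,c5): row 2 has {B,C,D,E}; column 5 has {D,E}, so it must be A.
(r3,c2): row 3 has {C}; column 2 has {B,C,D,E}, so it must be A.
(r3,c4): row 3 has {A,C}; column 4 has {B,C,D}, so it must be E.
(r3,c5): row 3 has {A,C,E}; column 5 has {A,D,E}, so it must be B.
(r5,c3): row 5 has {E}; column 3 has {A,B,C,E}, so it must be D.
(r5,c4): row 5 has {D,E}; column 4 has {B,C,D,E}, so it must be A.
(r5,c5): row 5 has {A,D,E}; column 5 has {A,B,D,E}, so it must be C.
(r3,c1): row 3 has {A,B,C,E}; column 1 has {A,C,E}, so it must be D.
(r5,c1): row 5 has {A,C,D,E}; column 1 has {A,C,D,E}, so it must be B.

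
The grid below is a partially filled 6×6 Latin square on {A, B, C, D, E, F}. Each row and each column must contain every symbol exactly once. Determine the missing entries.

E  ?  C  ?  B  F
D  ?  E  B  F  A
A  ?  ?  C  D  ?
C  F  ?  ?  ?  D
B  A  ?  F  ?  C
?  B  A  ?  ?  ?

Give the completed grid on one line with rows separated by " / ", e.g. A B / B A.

(r1,c2): row 1 has {B,C,E,F}; column 2 has {A,B,F}, so it must be D.
(r1,c4): row 1 has {B,C,D,E,F}; column 4 has {B,C,F}, so it must be A.
(r2,c2): row 2 has {A,B,D,E,F}; column 2 has {A,B,D,F}, so it must be C.
(r3,c2): row 3 has {A,C,D}; column 2 has {A,B,C,D,F}, so it must be E.
(r3,c6): row 3 has {A,C,D,E}; column 6 has {A,C,D,F}, so it must be B.
(r4,c3): row 4 has {C,D,F}; column 3 has {A,C,E}, so it must be B.
(r4,c4): row 4 has {B,C,D,F}; column 4 has {A,B,C,F}, so it must be E.
(r4,c5): row 4 has {B,C,D,E,F}; column 5 has {B,D,F}, so it must be A.
(r5,c3): row 5 has {A,B,C,F}; column 3 has {A,B,C,E}, so it must be D.
(r5,c5): row 5 has {A,B,C,D,F}; column 5 has {A,B,D,F}, so it must be E.
(r6,c1): row 6 has {A,B}; column 1 has {A,B,C,D,E}, so it must be F.
(r6,c4): row 6 has {A,B,F}; column 4 has {A,B,C,E,F}, so it must be D.
(r6,c5): row 6 has {A,B,D,F}; column 5 has {A,B,D,E,F}, so it must be C.
(r6,c6): row 6 has {A,B,C,D,F}; column 6 has {A,B,C,D,F}, so it must be E.
(r3,c3): row 3 has {A,B,C,D,E}; column 3 has {A,B,C,D,E}, so it must be F.

E D C A B F / D C E B F A / A E F C D B / C F B E A D / B A D F E C / F B A D C E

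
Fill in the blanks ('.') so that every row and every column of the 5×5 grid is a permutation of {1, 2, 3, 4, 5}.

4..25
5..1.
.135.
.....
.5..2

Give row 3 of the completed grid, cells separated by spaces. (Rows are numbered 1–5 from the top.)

2 1 3 5 4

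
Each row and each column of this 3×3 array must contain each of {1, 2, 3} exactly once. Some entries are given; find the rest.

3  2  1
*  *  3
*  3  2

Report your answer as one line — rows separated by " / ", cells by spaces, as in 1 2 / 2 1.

Cell (r2,c2): row 2 has {3}; column 2 has {2,3} → 1.
Cell (r3,c1): row 3 has {2,3}; column 1 has {3} → 1.
Cell (r2,c1): row 2 has {1,3}; column 1 has {1,3} → 2.

3 2 1 / 2 1 3 / 1 3 2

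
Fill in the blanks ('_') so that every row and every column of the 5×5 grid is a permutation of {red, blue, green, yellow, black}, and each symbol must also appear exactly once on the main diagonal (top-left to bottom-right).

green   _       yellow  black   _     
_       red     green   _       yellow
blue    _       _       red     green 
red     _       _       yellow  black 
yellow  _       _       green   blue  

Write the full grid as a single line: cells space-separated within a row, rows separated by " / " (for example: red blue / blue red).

green blue yellow black red / black red green blue yellow / blue yellow black red green / red green blue yellow black / yellow black red green blue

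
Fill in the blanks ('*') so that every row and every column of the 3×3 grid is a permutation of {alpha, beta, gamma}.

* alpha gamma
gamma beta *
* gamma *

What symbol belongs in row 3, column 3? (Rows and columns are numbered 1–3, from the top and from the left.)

beta

(r1,c1): row 1 has {alpha,gamma}; column 1 has {gamma}, so it must be beta.
(r2,c3): row 2 has {beta,gamma}; column 3 has {gamma}, so it must be alpha.
(r3,c1): row 3 has {gamma}; column 1 has {beta,gamma}, so it must be alpha.
(r3,c3): row 3 has {alpha,gamma}; column 3 has {alpha,gamma}, so it must be beta.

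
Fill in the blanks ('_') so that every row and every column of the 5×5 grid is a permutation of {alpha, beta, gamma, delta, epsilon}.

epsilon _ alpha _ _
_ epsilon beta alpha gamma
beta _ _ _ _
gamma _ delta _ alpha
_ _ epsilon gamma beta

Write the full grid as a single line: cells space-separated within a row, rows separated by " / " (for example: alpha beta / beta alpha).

epsilon gamma alpha beta delta / delta epsilon beta alpha gamma / beta alpha gamma delta epsilon / gamma beta delta epsilon alpha / alpha delta epsilon gamma beta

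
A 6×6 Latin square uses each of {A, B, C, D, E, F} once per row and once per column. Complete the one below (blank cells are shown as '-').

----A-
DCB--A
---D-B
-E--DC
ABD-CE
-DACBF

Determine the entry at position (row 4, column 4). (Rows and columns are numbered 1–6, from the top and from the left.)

Cell (r1,c2): row 1 has {A}; column 2 has {B,C,D,E} → F.
Cell (r1,c6): row 1 has {A,F}; column 6 has {A,B,C,E,F} → D.
Cell (r3,c2): row 3 has {B,D}; column 2 has {B,C,D,E,F} → A.
Cell (r4,c3): row 4 has {C,D,E}; column 3 has {A,B,D} → F.
Cell (r5,c4): row 5 has {A,B,C,D,E}; column 4 has {C,D} → F.
Cell (r6,c1): row 6 has {A,B,C,D,F}; column 1 has {A,D} → E.
Cell (r2,c4): row 2 has {A,B,C,D}; column 4 has {C,D,F} → E.
Cell (r2,c5): row 2 has {A,B,C,D,E}; column 5 has {A,B,C,D} → F.
Cell (r3,c5): row 3 has {A,B,D}; column 5 has {A,B,C,D,F} → E.
Cell (r4,c1): row 4 has {C,D,E,F}; column 1 has {A,D,E} → B.
Cell (r4,c4): row 4 has {B,C,D,E,F}; column 4 has {C,D,E,F} → A.

A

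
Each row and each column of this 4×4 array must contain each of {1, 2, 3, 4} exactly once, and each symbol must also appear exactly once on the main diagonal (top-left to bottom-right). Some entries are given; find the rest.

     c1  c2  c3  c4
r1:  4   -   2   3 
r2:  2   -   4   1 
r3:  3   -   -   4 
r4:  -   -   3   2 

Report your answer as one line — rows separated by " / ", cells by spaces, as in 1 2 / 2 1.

(r1,c2) = 1
(r2,c2) = 3
(r3,c2) = 2
(r3,c3) = 1
(r4,c1) = 1
(r4,c2) = 4

4 1 2 3 / 2 3 4 1 / 3 2 1 4 / 1 4 3 2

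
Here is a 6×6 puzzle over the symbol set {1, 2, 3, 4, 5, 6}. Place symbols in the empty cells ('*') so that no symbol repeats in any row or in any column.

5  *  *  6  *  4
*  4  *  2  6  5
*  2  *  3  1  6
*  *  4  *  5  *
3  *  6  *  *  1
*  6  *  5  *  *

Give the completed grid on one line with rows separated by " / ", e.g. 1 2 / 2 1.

5 1 2 6 3 4 / 1 4 3 2 6 5 / 4 2 5 3 1 6 / 6 3 4 1 5 2 / 3 5 6 4 2 1 / 2 6 1 5 4 3

(r2,c1) = 1
(r2,c3) = 3
(r3,c1) = 4
(r3,c3) = 5
(r4,c4) = 1
(r5,c2) = 5
(r5,c4) = 4
(r5,c5) = 2
(r6,c1) = 2
(r6,c3) = 1
(r6,c6) = 3
(r1,c3) = 2
(r1,c5) = 3
(r4,c1) = 6
(r4,c2) = 3
(r4,c6) = 2
(r6,c5) = 4
(r1,c2) = 1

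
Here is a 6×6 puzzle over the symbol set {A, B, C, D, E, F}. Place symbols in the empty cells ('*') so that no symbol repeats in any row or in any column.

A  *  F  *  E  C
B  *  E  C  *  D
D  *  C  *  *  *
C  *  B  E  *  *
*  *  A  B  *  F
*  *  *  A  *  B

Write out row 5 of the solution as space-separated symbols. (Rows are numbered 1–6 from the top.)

E C A B D F

(r1,c4): row 1 has {A,C,E,F}; column 4 has {A,B,C,E}, so it must be D.
(r3,c4): row 3 has {C,D}; column 4 has {A,B,C,D,E}, so it must be F.
(r4,c6): row 4 has {B,C,E}; column 6 has {B,C,D,F}, so it must be A.
(r5,c1): row 5 has {A,B,F}; column 1 has {A,B,C,D}, so it must be E.
(r6,c1): row 6 has {A,B}; column 1 has {A,B,C,D,E}, so it must be F.
(r6,c3): row 6 has {A,B,F}; column 3 has {A,B,C,E,F}, so it must be D.
(r6,c5): row 6 has {A,B,D,F}; column 5 has {E}, so it must be C.
(r1,c2): row 1 has {A,C,D,E,F}; column 2 is empty so far, so it must be B.
(r3,c6): row 3 has {C,D,F}; column 6 has {A,B,C,D,F}, so it must be E.
(r5,c5): row 5 has {A,B,E,F}; column 5 has {C,E}, so it must be D.
(r6,c2): row 6 has {A,B,C,D,F}; column 2 has {B}, so it must be E.
(r3,c2): row 3 has {C,D,E,F}; column 2 has {B,E}, so it must be A.
(r3,c5): row 3 has {A,C,D,E,F}; column 5 has {C,D,E}, so it must be B.
(r4,c5): row 4 has {A,B,C,E}; column 5 has {B,C,D,E}, so it must be F.
(r5,c2): row 5 has {A,B,D,E,F}; column 2 has {A,B,E}, so it must be C.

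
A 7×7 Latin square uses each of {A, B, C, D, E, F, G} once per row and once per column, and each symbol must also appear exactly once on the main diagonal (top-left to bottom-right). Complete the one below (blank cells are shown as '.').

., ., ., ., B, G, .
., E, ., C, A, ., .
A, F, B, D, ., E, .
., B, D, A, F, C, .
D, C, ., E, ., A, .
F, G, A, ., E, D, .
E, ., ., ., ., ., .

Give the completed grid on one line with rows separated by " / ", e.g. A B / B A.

(r1,c1) = C
(r1,c4) = F
(r4,c1) = G
(r4,c7) = E
(r5,c5) = G
(r6,c4) = B
(r6,c7) = C
(r7,c4) = G
(r7,c7) = F
(r1,c3) = E
(r2,c1) = B
(r2,c6) = F
(r3,c5) = C
(r3,c7) = G
(r5,c3) = F
(r5,c7) = B
(r7,c3) = C
(r7,c5) = D
(r7,c6) = B
(r2,c3) = G
(r2,c7) = D
(r7,c2) = A
(r1,c2) = D
(r1,c7) = A

C D E F B G A / B E G C A F D / A F B D C E G / G B D A F C E / D C F E G A B / F G A B E D C / E A C G D B F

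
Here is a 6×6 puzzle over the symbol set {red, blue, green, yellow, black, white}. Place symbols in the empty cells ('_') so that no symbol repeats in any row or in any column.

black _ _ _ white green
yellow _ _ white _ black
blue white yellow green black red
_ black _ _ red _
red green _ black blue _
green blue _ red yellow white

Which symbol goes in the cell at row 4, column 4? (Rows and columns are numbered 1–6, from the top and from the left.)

yellow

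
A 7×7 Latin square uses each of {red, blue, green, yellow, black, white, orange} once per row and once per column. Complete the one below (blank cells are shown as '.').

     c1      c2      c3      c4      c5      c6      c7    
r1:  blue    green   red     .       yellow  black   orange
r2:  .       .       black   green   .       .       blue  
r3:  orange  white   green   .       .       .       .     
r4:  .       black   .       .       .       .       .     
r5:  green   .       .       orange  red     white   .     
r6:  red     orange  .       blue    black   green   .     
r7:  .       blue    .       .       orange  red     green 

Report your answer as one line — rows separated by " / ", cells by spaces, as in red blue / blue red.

blue green red white yellow black orange / yellow red black green white orange blue / orange white green black blue yellow red / white black orange red green blue yellow / green yellow blue orange red white black / red orange yellow blue black green white / black blue white yellow orange red green

At row 1, column 4: row 1 has {red,blue,green,yellow,black,orange}; column 4 has {blue,green,orange}; that leaves white.
At row 2, column 5: row 2 has {blue,green,black}; column 5 has {red,yellow,black,orange}; that leaves white.
At row 3, column 5: row 3 has {green,white,orange}; column 5 has {red,yellow,black,white,orange}; that leaves blue.
At row 3, column 6: row 3 has {blue,green,white,orange}; column 6 has {red,green,black,white}; that leaves yellow.
At row 4, column 5: row 4 has {black}; column 5 has {red,blue,yellow,black,white,orange}; that leaves green.
At row 5, column 2: row 5 has {red,green,white,orange}; column 2 has {blue,green,black,white,orange}; that leaves yellow.
At row 5, column 3: row 5 has {red,green,yellow,white,orange}; column 3 has {red,green,black}; that leaves blue.
At row 5, column 7: row 5 has {red,blue,green,yellow,white,orange}; column 7 has {blue,green,orange}; that leaves black.
At row 2, column 1: row 2 has {blue,green,black,white}; column 1 has {red,blue,green,orange}; that leaves yellow.
At row 2, column 2: row 2 has {blue,green,yellow,black,white}; column 2 has {blue,green,yellow,black,white,orange}; that leaves red.
At row 2, column 6: row 2 has {red,blue,green,yellow,black,white}; column 6 has {red,green,yellow,black,white}; that leaves orange.
At row 3, column 7: row 3 has {blue,green,yellow,white,orange}; column 7 has {blue,green,black,orange}; that leaves red.
At row 4, column 1: row 4 has {green,black}; column 1 has {red,blue,green,yellow,orange}; that leaves white.
At row 4, column 6: row 4 has {green,black,white}; column 6 has {red,green,yellow,black,white,orange}; that leaves blue.
At row 4, column 7: row 4 has {blue,green,black,white}; column 7 has {red,blue,green,black,orange}; that leaves yellow.
At row 6, column 7: row 6 has {red,blue,green,black,orange}; column 7 has {red,blue,green,yellow,black,orange}; that leaves white.
At row 7, column 1: row 7 has {red,blue,green,orange}; column 1 has {red,blue,green,yellow,white,orange}; that leaves black.
At row 7, column 4: row 7 has {red,blue,green,black,orange}; column 4 has {blue,green,white,orange}; that leaves yellow.
At row 3, column 4: row 3 has {red,blue,green,yellow,white,orange}; column 4 has {blue,green,yellow,white,orange}; that leaves black.
At row 4, column 3: row 4 has {blue,green,yellow,black,white}; column 3 has {red,blue,green,black}; that leaves orange.
At row 4, column 4: row 4 has {blue,green,yellow,black,white,orange}; column 4 has {blue,green,yellow,black,white,orange}; that leaves red.
At row 6, column 3: row 6 has {red,blue,green,black,white,orange}; column 3 has {red,blue,green,black,orange}; that leaves yellow.
At row 7, column 3: row 7 has {red,blue,green,yellow,black,orange}; column 3 has {red,blue,green,yellow,black,orange}; that leaves white.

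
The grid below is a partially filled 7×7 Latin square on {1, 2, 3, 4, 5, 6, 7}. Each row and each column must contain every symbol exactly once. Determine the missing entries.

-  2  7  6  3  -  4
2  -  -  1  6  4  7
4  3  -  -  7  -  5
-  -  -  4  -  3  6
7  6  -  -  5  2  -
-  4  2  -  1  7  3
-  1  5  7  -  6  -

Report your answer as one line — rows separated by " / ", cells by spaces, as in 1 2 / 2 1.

1 2 7 6 3 5 4 / 2 5 3 1 6 4 7 / 4 3 6 2 7 1 5 / 5 7 1 4 2 3 6 / 7 6 4 3 5 2 1 / 6 4 2 5 1 7 3 / 3 1 5 7 4 6 2

(r2,c2) = 5
(r2,c3) = 3
(r3,c4) = 2
(r3,c6) = 1
(r4,c2) = 7
(r4,c3) = 1
(r4,c5) = 2
(r5,c3) = 4
(r5,c4) = 3
(r5,c7) = 1
(r6,c4) = 5
(r7,c1) = 3
(r7,c5) = 4
(r7,c7) = 2
(r1,c6) = 5
(r3,c3) = 6
(r4,c1) = 5
(r6,c1) = 6
(r1,c1) = 1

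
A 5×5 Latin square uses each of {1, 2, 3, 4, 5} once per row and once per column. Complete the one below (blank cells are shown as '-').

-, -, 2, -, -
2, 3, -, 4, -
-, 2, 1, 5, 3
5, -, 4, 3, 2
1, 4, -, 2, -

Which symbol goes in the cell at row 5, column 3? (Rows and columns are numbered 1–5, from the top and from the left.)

3

Cell (r1,c4): row 1 has {2}; column 4 has {2,3,4,5} → 1.
Cell (r2,c3): row 2 has {2,3,4}; column 3 has {1,2,4} → 5.
Cell (r2,c5): row 2 has {2,3,4,5}; column 5 has {2,3} → 1.
Cell (r3,c1): row 3 has {1,2,3,5}; column 1 has {1,2,5} → 4.
Cell (r4,c2): row 4 has {2,3,4,5}; column 2 has {2,3,4} → 1.
Cell (r5,c3): row 5 has {1,2,4}; column 3 has {1,2,4,5} → 3.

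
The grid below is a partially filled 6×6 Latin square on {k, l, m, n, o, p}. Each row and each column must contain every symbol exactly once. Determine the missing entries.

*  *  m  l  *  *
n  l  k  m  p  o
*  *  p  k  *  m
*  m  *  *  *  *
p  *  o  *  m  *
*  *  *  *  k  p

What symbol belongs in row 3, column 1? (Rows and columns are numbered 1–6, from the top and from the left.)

Cell (r5,c4): row 5 has {m,o,p}; column 4 has {k,l,m} → n.
Cell (r6,c4): row 6 has {k,p}; column 4 has {k,l,m,n} → o.
Cell (r4,c4): row 4 has {m}; column 4 has {k,l,m,n,o} → p.
Cell (r5,c2): row 5 has {m,n,o,p}; column 2 has {l,m} → k.
Cell (r5,c6): row 5 has {k,m,n,o,p}; column 6 has {m,o,p} → l.
Cell (r6,c2): row 6 has {k,o,p}; column 2 has {k,l,m} → n.
Cell (r6,c3): row 6 has {k,n,o,p}; column 3 has {k,m,o,p} → l.
Cell (r3,c2): row 3 has {k,m,p}; column 2 has {k,l,m,n} → o.
Cell (r4,c3): row 4 has {m,p}; column 3 has {k,l,m,o,p} → n.
Cell (r4,c6): row 4 has {m,n,p}; column 6 has {l,m,o,p} → k.
Cell (r6,c1): row 6 has {k,l,n,o,p}; column 1 has {n,p} → m.
Cell (r1,c2): row 1 has {l,m}; column 2 has {k,l,m,n,o} → p.
Cell (r1,c6): row 1 has {l,m,p}; column 6 has {k,l,m,o,p} → n.
Cell (r3,c1): row 3 has {k,m,o,p}; column 1 has {m,n,p} → l.

l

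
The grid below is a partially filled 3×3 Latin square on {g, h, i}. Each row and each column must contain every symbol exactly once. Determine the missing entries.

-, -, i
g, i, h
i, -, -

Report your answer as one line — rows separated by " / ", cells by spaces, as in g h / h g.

h g i / g i h / i h g

row 1 has {i}; column 1 has {g,i} — only h is left for (r1,c1).
row 1 has {h,i}; column 2 has {i} — only g is left for (r1,c2).
row 3 has {i}; column 2 has {g,i} — only h is left for (r3,c2).
row 3 has {h,i}; column 3 has {h,i} — only g is left for (r3,c3).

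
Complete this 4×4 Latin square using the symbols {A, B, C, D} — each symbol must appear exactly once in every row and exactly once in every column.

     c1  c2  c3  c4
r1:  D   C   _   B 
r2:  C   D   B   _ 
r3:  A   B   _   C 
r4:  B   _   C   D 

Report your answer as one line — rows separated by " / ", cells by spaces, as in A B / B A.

At row 1, column 3: row 1 has {B,C,D}; column 3 has {B,C}; that leaves A.
At row 2, column 4: row 2 has {B,C,D}; column 4 has {B,C,D}; that leaves A.
At row 3, column 3: row 3 has {A,B,C}; column 3 has {A,B,C}; that leaves D.
At row 4, column 2: row 4 has {B,C,D}; column 2 has {B,C,D}; that leaves A.

D C A B / C D B A / A B D C / B A C D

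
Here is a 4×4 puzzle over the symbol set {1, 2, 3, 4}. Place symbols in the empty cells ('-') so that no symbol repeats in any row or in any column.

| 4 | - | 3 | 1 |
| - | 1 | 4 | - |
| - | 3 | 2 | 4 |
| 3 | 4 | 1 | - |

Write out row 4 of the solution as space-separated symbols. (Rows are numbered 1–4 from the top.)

3 4 1 2

(r1,c2) = 2
(r2,c1) = 2
(r2,c4) = 3
(r3,c1) = 1
(r4,c4) = 2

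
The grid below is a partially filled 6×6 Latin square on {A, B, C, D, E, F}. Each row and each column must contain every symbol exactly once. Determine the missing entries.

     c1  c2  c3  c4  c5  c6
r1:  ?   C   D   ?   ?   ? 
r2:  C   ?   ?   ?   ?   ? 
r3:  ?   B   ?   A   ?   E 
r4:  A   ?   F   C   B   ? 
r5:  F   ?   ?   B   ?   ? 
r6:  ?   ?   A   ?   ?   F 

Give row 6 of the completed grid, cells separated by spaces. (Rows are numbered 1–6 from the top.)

B D A E C F

(r3,c1) = D
(r3,c3) = C
(r3,c5) = F
(r4,c6) = D
(r5,c3) = E
(r2,c3) = B
(r2,c6) = A
(r4,c2) = E
(r5,c6) = C
(r6,c2) = D
(r6,c4) = E
(r6,c5) = C
(r1,c4) = F
(r1,c6) = B
(r2,c2) = F
(r2,c4) = D
(r2,c5) = E
(r5,c2) = A
(r5,c5) = D
(r6,c1) = B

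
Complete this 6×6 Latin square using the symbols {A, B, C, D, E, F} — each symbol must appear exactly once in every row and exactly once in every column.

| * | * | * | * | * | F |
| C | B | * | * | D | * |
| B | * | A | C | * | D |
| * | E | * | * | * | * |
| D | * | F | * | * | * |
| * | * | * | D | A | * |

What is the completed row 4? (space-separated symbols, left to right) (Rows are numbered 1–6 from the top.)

A E D B F C

row 2 has {B,C,D}; column 3 has {A,F} — only E is left for (r2,c3).
row 2 has {B,C,D,E}; column 6 has {D,F} — only A is left for (r2,c6).
row 3 has {A,B,C,D}; column 2 has {B,E} — only F is left for (r3,c2).
row 3 has {A,B,C,D,F}; column 5 has {A,D} — only E is left for (r3,c5).
row 6 has {A,D}; column 2 has {B,E,F} — only C is left for (r6,c2).
row 6 has {A,C,D}; column 3 has {A,E,F} — only B is left for (r6,c3).
row 6 has {A,B,C,D}; column 6 has {A,D,F} — only E is left for (r6,c6).
row 2 has {A,B,C,D,E}; column 4 has {C,D} — only F is left for (r2,c4).
row 5 has {D,F}; column 2 has {B,C,E,F} — only A is left for (r5,c2).
row 6 has {A,B,C,D,E}; column 1 has {B,C,D} — only F is left for (r6,c1).
row 1 has {F}; column 2 has {A,B,C,E,F} — only D is left for (r1,c2).
row 1 has {D,F}; column 3 has {A,B,E,F} — only C is left for (r1,c3).
row 1 has {C,D,F}; column 5 has {A,D,E} — only B is left for (r1,c5).
row 4 has {E}; column 1 has {B,C,D,F} — only A is left for (r4,c1).
row 4 has {A,E}; column 3 has {A,B,C,E,F} — only D is left for (r4,c3).
row 4 has {A,D,E}; column 4 has {C,D,F} — only B is left for (r4,c4).
row 4 has {A,B,D,E}; column 6 has {A,D,E,F} — only C is left for (r4,c6).
row 5 has {A,D,F}; column 4 has {B,C,D,F} — only E is left for (r5,c4).
row 5 has {A,D,E,F}; column 5 has {A,B,D,E} — only C is left for (r5,c5).
row 5 has {A,C,D,E,F}; column 6 has {A,C,D,E,F} — only B is left for (r5,c6).
row 1 has {B,C,D,F}; column 1 has {A,B,C,D,F} — only E is left for (r1,c1).
row 1 has {B,C,D,E,F}; column 4 has {B,C,D,E,F} — only A is left for (r1,c4).
row 4 has {A,B,C,D,E}; column 5 has {A,B,C,D,E} — only F is left for (r4,c5).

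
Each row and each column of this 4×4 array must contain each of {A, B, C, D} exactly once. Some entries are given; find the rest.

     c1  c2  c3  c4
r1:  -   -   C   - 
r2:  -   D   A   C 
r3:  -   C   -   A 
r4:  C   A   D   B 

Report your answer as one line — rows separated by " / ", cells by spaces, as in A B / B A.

Cell (r1,c2): row 1 has {C}; column 2 has {A,C,D} → B.
Cell (r1,c4): row 1 has {B,C}; column 4 has {A,B,C} → D.
Cell (r2,c1): row 2 has {A,C,D}; column 1 has {C} → B.
Cell (r3,c1): row 3 has {A,C}; column 1 has {B,C} → D.
Cell (r3,c3): row 3 has {A,C,D}; column 3 has {A,C,D} → B.
Cell (r1,c1): row 1 has {B,C,D}; column 1 has {B,C,D} → A.

A B C D / B D A C / D C B A / C A D B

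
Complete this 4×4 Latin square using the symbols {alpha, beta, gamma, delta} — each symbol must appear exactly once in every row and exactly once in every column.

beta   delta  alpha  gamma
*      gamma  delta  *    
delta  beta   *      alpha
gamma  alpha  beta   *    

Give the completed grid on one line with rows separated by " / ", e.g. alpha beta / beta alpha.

beta delta alpha gamma / alpha gamma delta beta / delta beta gamma alpha / gamma alpha beta delta

row 2 has {gamma,delta}; column 1 has {beta,gamma,delta} — only alpha is left for (r2,c1).
row 2 has {alpha,gamma,delta}; column 4 has {alpha,gamma} — only beta is left for (r2,c4).
row 3 has {alpha,beta,delta}; column 3 has {alpha,beta,delta} — only gamma is left for (r3,c3).
row 4 has {alpha,beta,gamma}; column 4 has {alpha,beta,gamma} — only delta is left for (r4,c4).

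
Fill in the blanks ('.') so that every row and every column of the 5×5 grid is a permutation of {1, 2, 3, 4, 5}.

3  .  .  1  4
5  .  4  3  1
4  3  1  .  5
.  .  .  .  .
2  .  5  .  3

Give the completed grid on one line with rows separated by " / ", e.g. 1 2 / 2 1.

3 5 2 1 4 / 5 2 4 3 1 / 4 3 1 2 5 / 1 4 3 5 2 / 2 1 5 4 3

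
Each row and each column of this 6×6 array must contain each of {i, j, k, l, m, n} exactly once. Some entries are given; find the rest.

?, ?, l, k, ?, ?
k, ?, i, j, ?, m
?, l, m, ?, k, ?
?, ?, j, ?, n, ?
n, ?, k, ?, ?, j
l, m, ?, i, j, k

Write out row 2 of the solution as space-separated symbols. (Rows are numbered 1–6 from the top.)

k n i j l m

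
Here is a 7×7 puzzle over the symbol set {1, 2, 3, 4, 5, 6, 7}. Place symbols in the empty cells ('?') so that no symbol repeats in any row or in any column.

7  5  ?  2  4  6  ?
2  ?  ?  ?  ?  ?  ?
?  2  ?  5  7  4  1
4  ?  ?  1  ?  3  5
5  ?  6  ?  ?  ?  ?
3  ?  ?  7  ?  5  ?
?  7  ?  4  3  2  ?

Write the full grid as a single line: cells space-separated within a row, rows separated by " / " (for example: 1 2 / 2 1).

Cell (r1,c7): row 1 has {2,4,5,6,7}; column 7 has {1,5} → 3.
Cell (r3,c1): row 3 has {1,2,4,5,7}; column 1 has {2,3,4,5,7} → 6.
Cell (r3,c3): row 3 has {1,2,4,5,6,7}; column 3 has {6} → 3.
Cell (r4,c2): row 4 has {1,3,4,5}; column 2 has {2,5,7} → 6.
Cell (r4,c5): row 4 has {1,3,4,5,6}; column 5 has {3,4,7} → 2.
Cell (r5,c4): row 5 has {5,6}; column 4 has {1,2,4,5,7} → 3.
Cell (r5,c5): row 5 has {3,5,6}; column 5 has {2,3,4,7} → 1.
Cell (r5,c6): row 5 has {1,3,5,6}; column 6 has {2,3,4,5,6} → 7.
Cell (r6,c5): row 6 has {3,5,7}; column 5 has {1,2,3,4,7} → 6.
Cell (r7,c1): row 7 has {2,3,4,7}; column 1 has {2,3,4,5,6,7} → 1.
Cell (r7,c3): row 7 has {1,2,3,4,7}; column 3 has {3,6} → 5.
Cell (r7,c7): row 7 has {1,2,3,4,5,7}; column 7 has {1,3,5} → 6.
Cell (r1,c3): row 1 has {2,3,4,5,6,7}; column 3 has {3,5,6} → 1.
Cell (r2,c4): row 2 has {2}; column 4 has {1,2,3,4,5,7} → 6.
Cell (r2,c5): row 2 has {2,6}; column 5 has {1,2,3,4,6,7} → 5.
Cell (r2,c6): row 2 has {2,5,6}; column 6 has {2,3,4,5,6,7} → 1.
Cell (r4,c3): row 4 has {1,2,3,4,5,6}; column 3 has {1,3,5,6} → 7.
Cell (r5,c2): row 5 has {1,3,5,6,7}; column 2 has {2,5,6,7} → 4.
Cell (r5,c7): row 5 has {1,3,4,5,6,7}; column 7 has {1,3,5,6} → 2.
Cell (r6,c2): row 6 has {3,5,6,7}; column 2 has {2,4,5,6,7} → 1.
Cell (r6,c7): row 6 has {1,3,5,6,7}; column 7 has {1,2,3,5,6} → 4.
Cell (r2,c2): row 2 has {1,2,5,6}; column 2 has {1,2,4,5,6,7} → 3.
Cell (r2,c3): row 2 has {1,2,3,5,6}; column 3 has {1,3,5,6,7} → 4.
Cell (r2,c7): row 2 has {1,2,3,4,5,6}; column 7 has {1,2,3,4,5,6} → 7.
Cell (r6,c3): row 6 has {1,3,4,5,6,7}; column 3 has {1,3,4,5,6,7} → 2.

7 5 1 2 4 6 3 / 2 3 4 6 5 1 7 / 6 2 3 5 7 4 1 / 4 6 7 1 2 3 5 / 5 4 6 3 1 7 2 / 3 1 2 7 6 5 4 / 1 7 5 4 3 2 6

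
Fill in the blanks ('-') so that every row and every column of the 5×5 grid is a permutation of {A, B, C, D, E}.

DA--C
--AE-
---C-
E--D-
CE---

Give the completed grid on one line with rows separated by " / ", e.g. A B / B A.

(r1,c4) = B
(r2,c1) = B
(r2,c5) = D
(r3,c1) = A
(r5,c4) = A
(r5,c5) = B
(r1,c3) = E
(r2,c2) = C
(r3,c5) = E
(r4,c2) = B
(r4,c3) = C
(r4,c5) = A
(r5,c3) = D
(r3,c2) = D
(r3,c3) = B

D A E B C / B C A E D / A D B C E / E B C D A / C E D A B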